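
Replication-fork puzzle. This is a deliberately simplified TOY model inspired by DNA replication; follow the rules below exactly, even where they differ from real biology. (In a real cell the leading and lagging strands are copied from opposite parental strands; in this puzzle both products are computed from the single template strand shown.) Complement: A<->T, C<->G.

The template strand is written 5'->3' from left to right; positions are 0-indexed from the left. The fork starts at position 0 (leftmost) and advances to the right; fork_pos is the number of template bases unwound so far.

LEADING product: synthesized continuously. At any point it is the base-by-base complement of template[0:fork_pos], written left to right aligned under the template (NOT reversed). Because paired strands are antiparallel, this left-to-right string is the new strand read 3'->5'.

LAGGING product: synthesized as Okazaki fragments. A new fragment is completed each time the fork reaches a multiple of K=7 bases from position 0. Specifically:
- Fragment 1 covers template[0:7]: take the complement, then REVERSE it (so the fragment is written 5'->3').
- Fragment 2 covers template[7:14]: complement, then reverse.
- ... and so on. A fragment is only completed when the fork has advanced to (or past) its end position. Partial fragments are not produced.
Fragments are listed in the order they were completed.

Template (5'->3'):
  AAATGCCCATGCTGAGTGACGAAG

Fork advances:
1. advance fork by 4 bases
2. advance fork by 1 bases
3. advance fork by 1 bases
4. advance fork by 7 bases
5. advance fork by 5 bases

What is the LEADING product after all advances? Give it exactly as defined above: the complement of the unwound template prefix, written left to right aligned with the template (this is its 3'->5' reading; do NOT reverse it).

Answer: TTTACGGGTACGACTCAC

Derivation:
Step 1: advance 4 -> fork_pos = 0 + 4 = 4.
Step 2: advance 1 -> fork_pos = 4 + 1 = 5.
Step 3: advance 1 -> fork_pos = 5 + 1 = 6.
Step 4: advance 7 -> fork_pos = 6 + 7 = 13.
Step 5: advance 5 -> fork_pos = 13 + 5 = 18.
Unwound prefix: template[0:18] = AAATGCCCATGCTGAGTG
Complement it base by base (A<->T, C<->G), keeping left-to-right order:
  [0:5] AAATG -> TTTAC
  [5:10] CCCAT -> GGGTA
  [10:15] GCTGA -> CGACT
  [15:18] GTG -> CAC
Concatenate: TTTACGGGTACGACTCAC (length 18; written aligned with the template, i.e. 3'->5').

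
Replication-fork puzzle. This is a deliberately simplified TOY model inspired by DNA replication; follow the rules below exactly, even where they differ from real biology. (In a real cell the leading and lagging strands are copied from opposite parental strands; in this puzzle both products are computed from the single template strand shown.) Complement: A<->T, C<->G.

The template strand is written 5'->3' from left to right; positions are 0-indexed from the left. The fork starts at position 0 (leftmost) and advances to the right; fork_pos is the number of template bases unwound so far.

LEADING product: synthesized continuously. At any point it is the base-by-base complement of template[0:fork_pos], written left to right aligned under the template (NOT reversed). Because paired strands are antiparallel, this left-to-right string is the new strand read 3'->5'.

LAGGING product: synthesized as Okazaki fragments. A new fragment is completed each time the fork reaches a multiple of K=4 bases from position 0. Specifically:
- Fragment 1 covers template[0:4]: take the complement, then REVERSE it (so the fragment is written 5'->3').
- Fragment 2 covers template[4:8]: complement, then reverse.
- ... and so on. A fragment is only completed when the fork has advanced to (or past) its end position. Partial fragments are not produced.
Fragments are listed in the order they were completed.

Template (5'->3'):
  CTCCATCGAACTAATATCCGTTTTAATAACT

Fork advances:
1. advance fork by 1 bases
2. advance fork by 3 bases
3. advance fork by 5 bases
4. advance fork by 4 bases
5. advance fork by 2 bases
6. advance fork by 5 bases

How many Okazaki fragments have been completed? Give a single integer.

Answer: 5

Derivation:
Step 1: advance 1 -> fork_pos = 0 + 1 = 1. Next multiple of 4 is 4 (not reached); still 0 fragment(s).
Step 2: advance 3 -> fork_pos = 1 + 3 = 4. Reached multiple(s) of 4: 4 -> fragment 1 completed (1 total).
Step 3: advance 5 -> fork_pos = 4 + 5 = 9. Reached multiple(s) of 4: 8 -> fragment 2 completed (2 total).
Step 4: advance 4 -> fork_pos = 9 + 4 = 13. Reached multiple(s) of 4: 12 -> fragment 3 completed (3 total).
Step 5: advance 2 -> fork_pos = 13 + 2 = 15. Next multiple of 4 is 16 (not reached); still 3 fragment(s).
Step 6: advance 5 -> fork_pos = 15 + 5 = 20. Reached multiple(s) of 4: 16, 20 -> fragments 4-5 completed (5 total).
Check: final fork_pos = 20; the multiples of 4 that are <= 20 are 4..20 -> 20 // 4 = 5 completed fragment(s).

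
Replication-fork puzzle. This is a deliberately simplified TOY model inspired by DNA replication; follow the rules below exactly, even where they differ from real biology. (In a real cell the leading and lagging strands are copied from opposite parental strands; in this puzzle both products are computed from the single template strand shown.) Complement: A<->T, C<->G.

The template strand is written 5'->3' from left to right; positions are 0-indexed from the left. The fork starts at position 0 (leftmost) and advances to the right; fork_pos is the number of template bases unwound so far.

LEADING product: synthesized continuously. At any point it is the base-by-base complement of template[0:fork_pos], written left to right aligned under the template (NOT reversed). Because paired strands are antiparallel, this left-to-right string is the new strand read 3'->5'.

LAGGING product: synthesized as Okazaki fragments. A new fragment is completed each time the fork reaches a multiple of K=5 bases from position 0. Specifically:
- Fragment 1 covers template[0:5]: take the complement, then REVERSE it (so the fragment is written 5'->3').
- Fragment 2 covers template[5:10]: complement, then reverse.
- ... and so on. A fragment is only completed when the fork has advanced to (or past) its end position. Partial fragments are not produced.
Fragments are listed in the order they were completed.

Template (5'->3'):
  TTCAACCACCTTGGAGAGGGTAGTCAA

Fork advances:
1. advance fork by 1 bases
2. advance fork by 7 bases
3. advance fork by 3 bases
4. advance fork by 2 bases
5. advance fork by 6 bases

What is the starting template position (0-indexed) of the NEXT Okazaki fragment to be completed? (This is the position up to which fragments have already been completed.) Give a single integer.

Answer: 15

Derivation:
Step 1: advance 1 -> fork_pos = 0 + 1 = 1. Next multiple of 5 is 5 (not reached); still 0 fragment(s).
Step 2: advance 7 -> fork_pos = 1 + 7 = 8. Reached multiple(s) of 5: 5 -> fragment 1 completed (1 total).
Step 3: advance 3 -> fork_pos = 8 + 3 = 11. Reached multiple(s) of 5: 10 -> fragment 2 completed (2 total).
Step 4: advance 2 -> fork_pos = 11 + 2 = 13. Next multiple of 5 is 15 (not reached); still 2 fragment(s).
Step 5: advance 6 -> fork_pos = 13 + 6 = 19. Reached multiple(s) of 5: 15 -> fragment 3 completed (3 total).
3 fragment(s) completed, covering template[0:15] (3 x 5 = 15). The next fragment, fragment 4, covers template[15:20], so it starts at position 15.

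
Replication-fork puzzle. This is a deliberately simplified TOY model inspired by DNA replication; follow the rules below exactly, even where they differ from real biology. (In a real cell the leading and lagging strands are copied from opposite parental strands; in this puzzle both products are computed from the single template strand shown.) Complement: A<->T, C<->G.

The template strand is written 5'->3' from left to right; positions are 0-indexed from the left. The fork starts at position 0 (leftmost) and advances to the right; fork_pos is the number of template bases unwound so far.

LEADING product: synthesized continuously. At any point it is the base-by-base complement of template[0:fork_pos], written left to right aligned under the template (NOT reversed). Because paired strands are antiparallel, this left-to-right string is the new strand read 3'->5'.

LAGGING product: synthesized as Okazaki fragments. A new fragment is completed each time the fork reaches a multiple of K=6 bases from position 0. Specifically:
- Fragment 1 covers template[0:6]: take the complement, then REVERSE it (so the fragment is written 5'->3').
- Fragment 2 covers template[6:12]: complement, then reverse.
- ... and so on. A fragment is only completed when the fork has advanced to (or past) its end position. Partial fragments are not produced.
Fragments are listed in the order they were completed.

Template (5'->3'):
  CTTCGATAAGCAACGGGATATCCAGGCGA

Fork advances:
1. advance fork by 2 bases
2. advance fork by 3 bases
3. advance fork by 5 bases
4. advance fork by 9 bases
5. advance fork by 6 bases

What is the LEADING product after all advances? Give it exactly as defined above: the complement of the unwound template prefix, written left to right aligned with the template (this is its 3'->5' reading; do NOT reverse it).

Step 1: advance 2 -> fork_pos = 0 + 2 = 2.
Step 2: advance 3 -> fork_pos = 2 + 3 = 5.
Step 3: advance 5 -> fork_pos = 5 + 5 = 10.
Step 4: advance 9 -> fork_pos = 10 + 9 = 19.
Step 5: advance 6 -> fork_pos = 19 + 6 = 25.
Unwound prefix: template[0:25] = CTTCGATAAGCAACGGGATATCCAG
Complement it base by base (A<->T, C<->G), keeping left-to-right order:
  [0:5] CTTCG -> GAAGC
  [5:10] ATAAG -> TATTC
  [10:15] CAACG -> GTTGC
  [15:20] GGATA -> CCTAT
  [20:25] TCCAG -> AGGTC
Concatenate: GAAGCTATTCGTTGCCCTATAGGTC (length 25; written aligned with the template, i.e. 3'->5').

Answer: GAAGCTATTCGTTGCCCTATAGGTC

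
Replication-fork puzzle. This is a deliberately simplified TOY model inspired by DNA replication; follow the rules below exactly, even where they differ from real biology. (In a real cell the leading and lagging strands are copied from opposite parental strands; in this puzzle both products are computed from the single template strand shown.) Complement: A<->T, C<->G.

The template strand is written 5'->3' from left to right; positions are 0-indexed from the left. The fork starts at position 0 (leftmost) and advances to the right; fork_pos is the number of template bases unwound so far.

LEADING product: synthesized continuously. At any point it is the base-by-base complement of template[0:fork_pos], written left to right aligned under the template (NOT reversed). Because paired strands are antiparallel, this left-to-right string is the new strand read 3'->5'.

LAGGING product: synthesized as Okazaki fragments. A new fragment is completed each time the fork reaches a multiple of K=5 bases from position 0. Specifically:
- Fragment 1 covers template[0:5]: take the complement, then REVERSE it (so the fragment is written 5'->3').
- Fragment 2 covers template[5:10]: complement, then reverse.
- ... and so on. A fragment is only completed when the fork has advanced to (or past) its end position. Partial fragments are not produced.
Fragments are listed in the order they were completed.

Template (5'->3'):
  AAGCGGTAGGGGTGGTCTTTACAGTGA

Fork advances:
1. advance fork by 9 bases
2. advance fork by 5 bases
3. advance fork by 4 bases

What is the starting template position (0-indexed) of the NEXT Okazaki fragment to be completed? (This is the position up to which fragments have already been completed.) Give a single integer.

Step 1: advance 9 -> fork_pos = 0 + 9 = 9. Reached multiple(s) of 5: 5 -> fragment 1 completed (1 total).
Step 2: advance 5 -> fork_pos = 9 + 5 = 14. Reached multiple(s) of 5: 10 -> fragment 2 completed (2 total).
Step 3: advance 4 -> fork_pos = 14 + 4 = 18. Reached multiple(s) of 5: 15 -> fragment 3 completed (3 total).
3 fragment(s) completed, covering template[0:15] (3 x 5 = 15). The next fragment, fragment 4, covers template[15:20], so it starts at position 15.

Answer: 15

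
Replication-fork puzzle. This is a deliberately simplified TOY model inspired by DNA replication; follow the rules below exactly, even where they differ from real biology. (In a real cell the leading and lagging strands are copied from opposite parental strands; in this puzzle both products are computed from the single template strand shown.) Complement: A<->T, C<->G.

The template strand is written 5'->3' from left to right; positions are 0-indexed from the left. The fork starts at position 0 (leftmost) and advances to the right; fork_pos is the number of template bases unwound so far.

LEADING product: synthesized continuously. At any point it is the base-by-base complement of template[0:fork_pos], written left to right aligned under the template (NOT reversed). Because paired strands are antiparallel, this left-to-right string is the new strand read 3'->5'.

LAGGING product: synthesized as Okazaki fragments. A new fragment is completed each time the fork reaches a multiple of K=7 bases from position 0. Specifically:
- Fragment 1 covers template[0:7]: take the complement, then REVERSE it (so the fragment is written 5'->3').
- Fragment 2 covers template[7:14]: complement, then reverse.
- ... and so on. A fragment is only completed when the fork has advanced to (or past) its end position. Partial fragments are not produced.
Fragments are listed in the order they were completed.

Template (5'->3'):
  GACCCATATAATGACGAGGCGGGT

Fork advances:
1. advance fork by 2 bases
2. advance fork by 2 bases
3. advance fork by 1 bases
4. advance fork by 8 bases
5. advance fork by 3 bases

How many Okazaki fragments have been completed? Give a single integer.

Answer: 2

Derivation:
Step 1: advance 2 -> fork_pos = 0 + 2 = 2. Next multiple of 7 is 7 (not reached); still 0 fragment(s).
Step 2: advance 2 -> fork_pos = 2 + 2 = 4. Next multiple of 7 is 7 (not reached); still 0 fragment(s).
Step 3: advance 1 -> fork_pos = 4 + 1 = 5. Next multiple of 7 is 7 (not reached); still 0 fragment(s).
Step 4: advance 8 -> fork_pos = 5 + 8 = 13. Reached multiple(s) of 7: 7 -> fragment 1 completed (1 total).
Step 5: advance 3 -> fork_pos = 13 + 3 = 16. Reached multiple(s) of 7: 14 -> fragment 2 completed (2 total).
Check: final fork_pos = 16; the multiples of 7 that are <= 16 are 7..14 -> 16 // 7 = 2 completed fragment(s).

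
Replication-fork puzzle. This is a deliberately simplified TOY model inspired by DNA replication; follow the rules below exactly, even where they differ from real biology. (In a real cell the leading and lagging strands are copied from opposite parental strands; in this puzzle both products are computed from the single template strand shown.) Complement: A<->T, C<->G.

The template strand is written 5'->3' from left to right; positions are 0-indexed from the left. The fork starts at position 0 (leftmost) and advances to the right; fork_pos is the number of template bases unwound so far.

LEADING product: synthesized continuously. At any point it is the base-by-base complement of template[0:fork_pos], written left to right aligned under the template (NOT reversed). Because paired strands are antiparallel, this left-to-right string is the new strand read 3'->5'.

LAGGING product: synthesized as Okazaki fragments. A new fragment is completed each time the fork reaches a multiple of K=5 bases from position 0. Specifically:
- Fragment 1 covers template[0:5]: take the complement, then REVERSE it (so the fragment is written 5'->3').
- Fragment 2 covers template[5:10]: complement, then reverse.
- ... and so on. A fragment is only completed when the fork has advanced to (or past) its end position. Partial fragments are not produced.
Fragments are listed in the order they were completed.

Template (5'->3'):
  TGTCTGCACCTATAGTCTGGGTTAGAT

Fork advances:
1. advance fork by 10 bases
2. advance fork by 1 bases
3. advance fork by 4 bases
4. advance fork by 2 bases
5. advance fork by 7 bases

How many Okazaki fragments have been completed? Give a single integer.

Answer: 4

Derivation:
Step 1: advance 10 -> fork_pos = 0 + 10 = 10. Reached multiple(s) of 5: 5, 10 -> fragments 1-2 completed (2 total).
Step 2: advance 1 -> fork_pos = 10 + 1 = 11. Next multiple of 5 is 15 (not reached); still 2 fragment(s).
Step 3: advance 4 -> fork_pos = 11 + 4 = 15. Reached multiple(s) of 5: 15 -> fragment 3 completed (3 total).
Step 4: advance 2 -> fork_pos = 15 + 2 = 17. Next multiple of 5 is 20 (not reached); still 3 fragment(s).
Step 5: advance 7 -> fork_pos = 17 + 7 = 24. Reached multiple(s) of 5: 20 -> fragment 4 completed (4 total).
Check: final fork_pos = 24; the multiples of 5 that are <= 24 are 5..20 -> 24 // 5 = 4 completed fragment(s).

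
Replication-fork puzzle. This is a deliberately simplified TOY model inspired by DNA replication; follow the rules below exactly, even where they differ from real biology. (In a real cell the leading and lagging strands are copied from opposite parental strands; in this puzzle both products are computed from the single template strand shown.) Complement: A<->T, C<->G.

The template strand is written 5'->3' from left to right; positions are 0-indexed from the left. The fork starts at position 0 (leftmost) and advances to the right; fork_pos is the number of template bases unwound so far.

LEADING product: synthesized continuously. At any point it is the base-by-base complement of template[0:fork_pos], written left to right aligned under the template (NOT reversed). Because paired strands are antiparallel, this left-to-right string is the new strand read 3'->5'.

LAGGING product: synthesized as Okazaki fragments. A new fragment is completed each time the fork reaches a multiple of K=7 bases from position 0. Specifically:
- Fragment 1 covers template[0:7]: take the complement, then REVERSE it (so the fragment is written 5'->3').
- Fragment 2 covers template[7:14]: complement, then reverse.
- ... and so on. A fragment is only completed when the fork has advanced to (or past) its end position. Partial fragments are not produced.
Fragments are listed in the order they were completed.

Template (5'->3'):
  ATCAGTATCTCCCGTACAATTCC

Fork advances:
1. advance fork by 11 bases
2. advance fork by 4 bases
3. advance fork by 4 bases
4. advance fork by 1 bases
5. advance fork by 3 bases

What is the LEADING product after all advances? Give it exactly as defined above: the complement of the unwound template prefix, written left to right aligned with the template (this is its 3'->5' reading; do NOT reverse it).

Step 1: advance 11 -> fork_pos = 0 + 11 = 11.
Step 2: advance 4 -> fork_pos = 11 + 4 = 15.
Step 3: advance 4 -> fork_pos = 15 + 4 = 19.
Step 4: advance 1 -> fork_pos = 19 + 1 = 20.
Step 5: advance 3 -> fork_pos = 20 + 3 = 23.
Unwound prefix: template[0:23] = ATCAGTATCTCCCGTACAATTCC
Complement it base by base (A<->T, C<->G), keeping left-to-right order:
  [0:5] ATCAG -> TAGTC
  [5:10] TATCT -> ATAGA
  [10:15] CCCGT -> GGGCA
  [15:20] ACAAT -> TGTTA
  [20:23] TCC -> AGG
Concatenate: TAGTCATAGAGGGCATGTTAAGG (length 23; written aligned with the template, i.e. 3'->5').

Answer: TAGTCATAGAGGGCATGTTAAGG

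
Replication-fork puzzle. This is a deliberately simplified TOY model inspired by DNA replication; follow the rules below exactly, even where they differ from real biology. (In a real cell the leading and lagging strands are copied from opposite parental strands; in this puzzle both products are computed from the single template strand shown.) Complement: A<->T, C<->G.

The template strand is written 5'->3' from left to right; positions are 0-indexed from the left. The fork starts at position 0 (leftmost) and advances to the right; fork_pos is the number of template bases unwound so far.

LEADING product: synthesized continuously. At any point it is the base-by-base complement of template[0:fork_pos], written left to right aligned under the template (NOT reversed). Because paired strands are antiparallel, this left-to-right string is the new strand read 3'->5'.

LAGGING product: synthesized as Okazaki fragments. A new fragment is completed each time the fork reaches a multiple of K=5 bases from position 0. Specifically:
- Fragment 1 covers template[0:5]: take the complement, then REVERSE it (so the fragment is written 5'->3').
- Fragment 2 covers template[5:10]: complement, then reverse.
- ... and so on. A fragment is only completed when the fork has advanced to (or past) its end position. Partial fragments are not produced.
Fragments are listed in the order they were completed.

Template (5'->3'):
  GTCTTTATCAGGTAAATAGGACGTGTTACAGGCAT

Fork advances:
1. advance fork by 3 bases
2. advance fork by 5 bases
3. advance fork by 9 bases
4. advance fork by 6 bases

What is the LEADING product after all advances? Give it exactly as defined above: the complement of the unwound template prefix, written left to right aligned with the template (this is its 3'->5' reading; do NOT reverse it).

Step 1: advance 3 -> fork_pos = 0 + 3 = 3.
Step 2: advance 5 -> fork_pos = 3 + 5 = 8.
Step 3: advance 9 -> fork_pos = 8 + 9 = 17.
Step 4: advance 6 -> fork_pos = 17 + 6 = 23.
Unwound prefix: template[0:23] = GTCTTTATCAGGTAAATAGGACG
Complement it base by base (A<->T, C<->G), keeping left-to-right order:
  [0:5] GTCTT -> CAGAA
  [5:10] TATCA -> ATAGT
  [10:15] GGTAA -> CCATT
  [15:20] ATAGG -> TATCC
  [20:23] ACG -> TGC
Concatenate: CAGAAATAGTCCATTTATCCTGC (length 23; written aligned with the template, i.e. 3'->5').

Answer: CAGAAATAGTCCATTTATCCTGC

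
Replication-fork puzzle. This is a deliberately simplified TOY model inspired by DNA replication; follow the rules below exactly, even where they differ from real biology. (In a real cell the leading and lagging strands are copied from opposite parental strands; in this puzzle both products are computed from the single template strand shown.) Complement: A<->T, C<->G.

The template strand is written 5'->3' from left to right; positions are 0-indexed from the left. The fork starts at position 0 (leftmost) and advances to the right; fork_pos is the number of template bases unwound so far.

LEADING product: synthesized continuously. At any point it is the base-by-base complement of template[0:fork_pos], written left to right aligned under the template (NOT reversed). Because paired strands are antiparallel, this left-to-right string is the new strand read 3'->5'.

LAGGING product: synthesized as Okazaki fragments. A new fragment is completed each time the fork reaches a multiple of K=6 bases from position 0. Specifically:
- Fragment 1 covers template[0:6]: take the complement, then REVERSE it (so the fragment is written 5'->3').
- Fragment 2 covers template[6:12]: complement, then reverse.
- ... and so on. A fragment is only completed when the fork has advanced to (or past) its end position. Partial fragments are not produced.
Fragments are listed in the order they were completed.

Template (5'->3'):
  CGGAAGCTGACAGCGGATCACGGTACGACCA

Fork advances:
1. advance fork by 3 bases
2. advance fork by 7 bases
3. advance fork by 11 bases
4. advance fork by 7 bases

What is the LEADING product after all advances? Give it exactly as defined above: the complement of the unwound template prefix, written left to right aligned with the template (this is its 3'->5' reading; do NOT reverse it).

Answer: GCCTTCGACTGTCGCCTAGTGCCATGCT

Derivation:
Step 1: advance 3 -> fork_pos = 0 + 3 = 3.
Step 2: advance 7 -> fork_pos = 3 + 7 = 10.
Step 3: advance 11 -> fork_pos = 10 + 11 = 21.
Step 4: advance 7 -> fork_pos = 21 + 7 = 28.
Unwound prefix: template[0:28] = CGGAAGCTGACAGCGGATCACGGTACGA
Complement it base by base (A<->T, C<->G), keeping left-to-right order:
  [0:5] CGGAA -> GCCTT
  [5:10] GCTGA -> CGACT
  [10:15] CAGCG -> GTCGC
  [15:20] GATCA -> CTAGT
  [20:25] CGGTA -> GCCAT
  [25:28] CGA -> GCT
Concatenate: GCCTTCGACTGTCGCCTAGTGCCATGCT (length 28; written aligned with the template, i.e. 3'->5').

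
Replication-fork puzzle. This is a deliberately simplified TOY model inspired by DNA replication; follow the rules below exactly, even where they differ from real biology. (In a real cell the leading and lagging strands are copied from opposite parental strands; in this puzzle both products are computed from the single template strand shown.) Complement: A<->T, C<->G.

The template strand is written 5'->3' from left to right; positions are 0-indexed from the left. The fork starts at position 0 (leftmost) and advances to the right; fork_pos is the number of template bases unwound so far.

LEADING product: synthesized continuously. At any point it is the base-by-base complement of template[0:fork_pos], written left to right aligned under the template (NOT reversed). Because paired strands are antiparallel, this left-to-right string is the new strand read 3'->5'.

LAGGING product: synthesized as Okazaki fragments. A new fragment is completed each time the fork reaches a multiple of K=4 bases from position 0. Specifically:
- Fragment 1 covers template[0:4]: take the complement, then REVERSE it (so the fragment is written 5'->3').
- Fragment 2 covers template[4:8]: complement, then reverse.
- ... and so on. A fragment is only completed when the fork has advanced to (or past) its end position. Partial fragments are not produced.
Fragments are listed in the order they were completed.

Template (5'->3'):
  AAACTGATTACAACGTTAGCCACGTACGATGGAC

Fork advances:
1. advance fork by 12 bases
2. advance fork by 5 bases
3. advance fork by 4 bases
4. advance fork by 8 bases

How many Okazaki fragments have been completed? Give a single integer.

Step 1: advance 12 -> fork_pos = 0 + 12 = 12. Reached multiple(s) of 4: 4, 8, 12 -> fragments 1-3 completed (3 total).
Step 2: advance 5 -> fork_pos = 12 + 5 = 17. Reached multiple(s) of 4: 16 -> fragment 4 completed (4 total).
Step 3: advance 4 -> fork_pos = 17 + 4 = 21. Reached multiple(s) of 4: 20 -> fragment 5 completed (5 total).
Step 4: advance 8 -> fork_pos = 21 + 8 = 29. Reached multiple(s) of 4: 24, 28 -> fragments 6-7 completed (7 total).
Check: final fork_pos = 29; the multiples of 4 that are <= 29 are 4..28 -> 29 // 4 = 7 completed fragment(s).

Answer: 7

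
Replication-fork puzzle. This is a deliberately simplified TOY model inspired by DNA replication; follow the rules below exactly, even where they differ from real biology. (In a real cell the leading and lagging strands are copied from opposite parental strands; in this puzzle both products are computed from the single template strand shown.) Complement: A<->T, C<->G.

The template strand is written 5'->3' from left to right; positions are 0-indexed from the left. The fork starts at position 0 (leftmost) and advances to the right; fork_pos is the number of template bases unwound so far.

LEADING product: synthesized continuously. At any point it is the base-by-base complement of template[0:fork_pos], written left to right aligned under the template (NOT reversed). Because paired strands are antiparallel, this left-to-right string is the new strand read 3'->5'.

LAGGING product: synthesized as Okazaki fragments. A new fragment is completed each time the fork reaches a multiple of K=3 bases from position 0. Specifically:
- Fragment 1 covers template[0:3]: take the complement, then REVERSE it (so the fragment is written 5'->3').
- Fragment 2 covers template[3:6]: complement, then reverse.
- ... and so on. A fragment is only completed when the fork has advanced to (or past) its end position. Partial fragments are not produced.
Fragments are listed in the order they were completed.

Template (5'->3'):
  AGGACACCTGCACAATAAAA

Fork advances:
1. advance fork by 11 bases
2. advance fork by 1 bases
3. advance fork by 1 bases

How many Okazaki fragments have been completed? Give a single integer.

Answer: 4

Derivation:
Step 1: advance 11 -> fork_pos = 0 + 11 = 11. Reached multiple(s) of 3: 3, 6, 9 -> fragments 1-3 completed (3 total).
Step 2: advance 1 -> fork_pos = 11 + 1 = 12. Reached multiple(s) of 3: 12 -> fragment 4 completed (4 total).
Step 3: advance 1 -> fork_pos = 12 + 1 = 13. Next multiple of 3 is 15 (not reached); still 4 fragment(s).
Check: final fork_pos = 13; the multiples of 3 that are <= 13 are 3..12 -> 13 // 3 = 4 completed fragment(s).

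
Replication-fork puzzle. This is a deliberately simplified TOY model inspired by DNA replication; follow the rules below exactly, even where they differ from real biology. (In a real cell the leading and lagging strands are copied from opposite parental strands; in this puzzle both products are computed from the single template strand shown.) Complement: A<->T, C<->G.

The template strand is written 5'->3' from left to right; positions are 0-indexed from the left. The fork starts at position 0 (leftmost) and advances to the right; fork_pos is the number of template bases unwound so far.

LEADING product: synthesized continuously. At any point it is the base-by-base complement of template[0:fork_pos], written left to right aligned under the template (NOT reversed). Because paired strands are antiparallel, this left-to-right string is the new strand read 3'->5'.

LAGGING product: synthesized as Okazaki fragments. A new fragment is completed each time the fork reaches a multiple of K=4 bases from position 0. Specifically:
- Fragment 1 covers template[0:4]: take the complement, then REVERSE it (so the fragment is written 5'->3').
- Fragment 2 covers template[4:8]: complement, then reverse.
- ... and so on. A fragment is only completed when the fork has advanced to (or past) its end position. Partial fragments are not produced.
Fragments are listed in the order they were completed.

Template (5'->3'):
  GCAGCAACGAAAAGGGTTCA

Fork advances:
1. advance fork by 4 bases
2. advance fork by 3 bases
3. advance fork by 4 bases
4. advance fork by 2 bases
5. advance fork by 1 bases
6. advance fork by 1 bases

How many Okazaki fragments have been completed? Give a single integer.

Step 1: advance 4 -> fork_pos = 0 + 4 = 4. Reached multiple(s) of 4: 4 -> fragment 1 completed (1 total).
Step 2: advance 3 -> fork_pos = 4 + 3 = 7. Next multiple of 4 is 8 (not reached); still 1 fragment(s).
Step 3: advance 4 -> fork_pos = 7 + 4 = 11. Reached multiple(s) of 4: 8 -> fragment 2 completed (2 total).
Step 4: advance 2 -> fork_pos = 11 + 2 = 13. Reached multiple(s) of 4: 12 -> fragment 3 completed (3 total).
Step 5: advance 1 -> fork_pos = 13 + 1 = 14. Next multiple of 4 is 16 (not reached); still 3 fragment(s).
Step 6: advance 1 -> fork_pos = 14 + 1 = 15. Next multiple of 4 is 16 (not reached); still 3 fragment(s).
Check: final fork_pos = 15; the multiples of 4 that are <= 15 are 4..12 -> 15 // 4 = 3 completed fragment(s).

Answer: 3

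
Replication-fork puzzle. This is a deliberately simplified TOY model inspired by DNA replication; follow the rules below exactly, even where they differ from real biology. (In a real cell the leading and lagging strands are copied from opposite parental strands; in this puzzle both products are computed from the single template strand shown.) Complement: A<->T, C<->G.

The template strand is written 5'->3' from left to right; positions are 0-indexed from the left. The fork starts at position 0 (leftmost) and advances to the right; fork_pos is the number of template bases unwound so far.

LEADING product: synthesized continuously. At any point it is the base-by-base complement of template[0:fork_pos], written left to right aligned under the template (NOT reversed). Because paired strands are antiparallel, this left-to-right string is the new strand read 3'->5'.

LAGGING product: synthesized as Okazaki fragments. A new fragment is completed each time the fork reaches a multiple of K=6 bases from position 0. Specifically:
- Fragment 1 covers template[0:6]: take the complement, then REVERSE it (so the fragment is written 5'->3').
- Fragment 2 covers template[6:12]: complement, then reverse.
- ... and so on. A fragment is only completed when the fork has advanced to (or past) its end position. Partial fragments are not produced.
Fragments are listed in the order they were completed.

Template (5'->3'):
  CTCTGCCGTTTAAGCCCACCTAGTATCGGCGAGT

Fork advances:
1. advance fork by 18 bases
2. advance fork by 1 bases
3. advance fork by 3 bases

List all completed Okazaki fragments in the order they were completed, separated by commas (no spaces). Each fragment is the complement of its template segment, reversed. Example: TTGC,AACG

Answer: GCAGAG,TAAACG,TGGGCT

Derivation:
Step 1: advance 18 -> fork_pos = 0 + 18 = 18. Reached multiple(s) of 6: 6, 12, 18 -> fragments 1-3 completed (3 total).
Step 2: advance 1 -> fork_pos = 18 + 1 = 19. Next multiple of 6 is 24 (not reached); still 3 fragment(s).
Step 3: advance 3 -> fork_pos = 19 + 3 = 22. Next multiple of 6 is 24 (not reached); still 3 fragment(s).
Final fork_pos = 22, so 3 fragment(s) are complete. Build each: template segment -> complement -> reverse.
Fragment 1: template[0:6] = CTCTGC -> complement GAGACG -> reversed GCAGAG
Fragment 2: template[6:12] = CGTTTA -> complement GCAAAT -> reversed TAAACG
Fragment 3: template[12:18] = AGCCCA -> complement TCGGGT -> reversed TGGGCT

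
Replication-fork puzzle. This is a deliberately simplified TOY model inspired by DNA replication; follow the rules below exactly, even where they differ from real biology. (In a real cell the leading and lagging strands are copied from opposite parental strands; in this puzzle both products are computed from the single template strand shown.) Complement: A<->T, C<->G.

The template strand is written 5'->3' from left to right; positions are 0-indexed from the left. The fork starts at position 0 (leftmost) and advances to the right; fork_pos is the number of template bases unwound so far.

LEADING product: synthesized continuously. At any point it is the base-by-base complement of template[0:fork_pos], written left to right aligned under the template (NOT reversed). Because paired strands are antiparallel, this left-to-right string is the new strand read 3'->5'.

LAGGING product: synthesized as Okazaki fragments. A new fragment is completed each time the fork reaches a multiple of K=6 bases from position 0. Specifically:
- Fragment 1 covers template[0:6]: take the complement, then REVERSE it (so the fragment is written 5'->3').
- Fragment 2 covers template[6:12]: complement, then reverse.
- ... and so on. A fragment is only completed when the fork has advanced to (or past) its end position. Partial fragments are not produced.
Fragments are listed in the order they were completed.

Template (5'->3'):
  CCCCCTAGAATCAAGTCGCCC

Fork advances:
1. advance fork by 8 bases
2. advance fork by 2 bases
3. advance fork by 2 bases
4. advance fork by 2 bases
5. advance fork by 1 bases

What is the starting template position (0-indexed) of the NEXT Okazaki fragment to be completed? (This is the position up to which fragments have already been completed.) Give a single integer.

Step 1: advance 8 -> fork_pos = 0 + 8 = 8. Reached multiple(s) of 6: 6 -> fragment 1 completed (1 total).
Step 2: advance 2 -> fork_pos = 8 + 2 = 10. Next multiple of 6 is 12 (not reached); still 1 fragment(s).
Step 3: advance 2 -> fork_pos = 10 + 2 = 12. Reached multiple(s) of 6: 12 -> fragment 2 completed (2 total).
Step 4: advance 2 -> fork_pos = 12 + 2 = 14. Next multiple of 6 is 18 (not reached); still 2 fragment(s).
Step 5: advance 1 -> fork_pos = 14 + 1 = 15. Next multiple of 6 is 18 (not reached); still 2 fragment(s).
2 fragment(s) completed, covering template[0:12] (2 x 6 = 12). The next fragment, fragment 3, covers template[12:18], so it starts at position 12.

Answer: 12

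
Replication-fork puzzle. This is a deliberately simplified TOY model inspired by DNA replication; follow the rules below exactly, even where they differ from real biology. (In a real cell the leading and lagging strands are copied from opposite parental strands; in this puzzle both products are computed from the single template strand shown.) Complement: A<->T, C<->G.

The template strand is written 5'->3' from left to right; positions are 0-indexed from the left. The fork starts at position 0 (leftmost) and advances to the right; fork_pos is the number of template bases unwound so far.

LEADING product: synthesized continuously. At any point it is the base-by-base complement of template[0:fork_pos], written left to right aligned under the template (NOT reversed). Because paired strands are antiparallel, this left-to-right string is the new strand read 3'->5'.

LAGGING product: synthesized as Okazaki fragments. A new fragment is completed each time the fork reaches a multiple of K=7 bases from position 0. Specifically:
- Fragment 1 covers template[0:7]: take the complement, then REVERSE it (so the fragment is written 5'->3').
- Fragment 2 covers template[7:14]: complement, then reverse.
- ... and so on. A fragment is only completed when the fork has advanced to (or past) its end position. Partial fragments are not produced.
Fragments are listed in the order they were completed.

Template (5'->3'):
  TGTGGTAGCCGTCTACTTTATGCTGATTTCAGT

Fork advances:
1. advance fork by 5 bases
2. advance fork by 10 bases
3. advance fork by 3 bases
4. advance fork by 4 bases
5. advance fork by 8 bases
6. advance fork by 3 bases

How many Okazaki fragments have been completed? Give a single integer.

Answer: 4

Derivation:
Step 1: advance 5 -> fork_pos = 0 + 5 = 5. Next multiple of 7 is 7 (not reached); still 0 fragment(s).
Step 2: advance 10 -> fork_pos = 5 + 10 = 15. Reached multiple(s) of 7: 7, 14 -> fragments 1-2 completed (2 total).
Step 3: advance 3 -> fork_pos = 15 + 3 = 18. Next multiple of 7 is 21 (not reached); still 2 fragment(s).
Step 4: advance 4 -> fork_pos = 18 + 4 = 22. Reached multiple(s) of 7: 21 -> fragment 3 completed (3 total).
Step 5: advance 8 -> fork_pos = 22 + 8 = 30. Reached multiple(s) of 7: 28 -> fragment 4 completed (4 total).
Step 6: advance 3 -> fork_pos = 30 + 3 = 33. Next multiple of 7 is 35 (not reached); still 4 fragment(s).
Check: final fork_pos = 33; the multiples of 7 that are <= 33 are 7..28 -> 33 // 7 = 4 completed fragment(s).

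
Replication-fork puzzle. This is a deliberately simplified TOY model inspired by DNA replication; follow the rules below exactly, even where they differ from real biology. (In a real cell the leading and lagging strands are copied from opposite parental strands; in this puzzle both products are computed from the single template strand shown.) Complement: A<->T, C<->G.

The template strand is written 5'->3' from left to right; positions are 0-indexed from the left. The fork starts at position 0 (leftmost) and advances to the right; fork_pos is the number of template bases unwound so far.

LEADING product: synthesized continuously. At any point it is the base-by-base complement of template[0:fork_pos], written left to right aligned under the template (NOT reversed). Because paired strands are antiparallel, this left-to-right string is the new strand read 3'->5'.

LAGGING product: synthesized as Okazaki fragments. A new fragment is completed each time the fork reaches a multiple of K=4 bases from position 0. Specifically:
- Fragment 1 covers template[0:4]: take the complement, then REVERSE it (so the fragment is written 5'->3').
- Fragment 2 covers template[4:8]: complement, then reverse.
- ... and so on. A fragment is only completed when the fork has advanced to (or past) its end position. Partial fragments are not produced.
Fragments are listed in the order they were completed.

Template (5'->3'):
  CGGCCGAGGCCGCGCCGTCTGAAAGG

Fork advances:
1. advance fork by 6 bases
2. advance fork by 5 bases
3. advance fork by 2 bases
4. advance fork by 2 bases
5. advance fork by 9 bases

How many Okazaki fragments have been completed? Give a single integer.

Step 1: advance 6 -> fork_pos = 0 + 6 = 6. Reached multiple(s) of 4: 4 -> fragment 1 completed (1 total).
Step 2: advance 5 -> fork_pos = 6 + 5 = 11. Reached multiple(s) of 4: 8 -> fragment 2 completed (2 total).
Step 3: advance 2 -> fork_pos = 11 + 2 = 13. Reached multiple(s) of 4: 12 -> fragment 3 completed (3 total).
Step 4: advance 2 -> fork_pos = 13 + 2 = 15. Next multiple of 4 is 16 (not reached); still 3 fragment(s).
Step 5: advance 9 -> fork_pos = 15 + 9 = 24. Reached multiple(s) of 4: 16, 20, 24 -> fragments 4-6 completed (6 total).
Check: final fork_pos = 24; the multiples of 4 that are <= 24 are 4..24 -> 24 // 4 = 6 completed fragment(s).

Answer: 6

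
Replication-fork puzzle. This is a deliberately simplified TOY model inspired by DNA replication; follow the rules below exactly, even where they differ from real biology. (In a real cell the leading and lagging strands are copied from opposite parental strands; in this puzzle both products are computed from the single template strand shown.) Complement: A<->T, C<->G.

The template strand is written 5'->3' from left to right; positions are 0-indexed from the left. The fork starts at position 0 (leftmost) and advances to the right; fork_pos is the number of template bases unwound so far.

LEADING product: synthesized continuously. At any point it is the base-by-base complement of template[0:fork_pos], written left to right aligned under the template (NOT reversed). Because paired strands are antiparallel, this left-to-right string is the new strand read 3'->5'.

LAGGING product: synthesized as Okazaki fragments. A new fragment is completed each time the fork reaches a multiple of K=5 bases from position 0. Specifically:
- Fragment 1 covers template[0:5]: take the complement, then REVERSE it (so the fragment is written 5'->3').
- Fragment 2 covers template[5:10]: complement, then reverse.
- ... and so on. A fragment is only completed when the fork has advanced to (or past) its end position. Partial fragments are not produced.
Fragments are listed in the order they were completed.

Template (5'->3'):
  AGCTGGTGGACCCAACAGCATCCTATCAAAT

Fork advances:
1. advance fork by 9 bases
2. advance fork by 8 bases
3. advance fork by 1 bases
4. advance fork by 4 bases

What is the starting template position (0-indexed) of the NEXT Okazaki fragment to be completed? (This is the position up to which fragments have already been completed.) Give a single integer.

Answer: 20

Derivation:
Step 1: advance 9 -> fork_pos = 0 + 9 = 9. Reached multiple(s) of 5: 5 -> fragment 1 completed (1 total).
Step 2: advance 8 -> fork_pos = 9 + 8 = 17. Reached multiple(s) of 5: 10, 15 -> fragments 2-3 completed (3 total).
Step 3: advance 1 -> fork_pos = 17 + 1 = 18. Next multiple of 5 is 20 (not reached); still 3 fragment(s).
Step 4: advance 4 -> fork_pos = 18 + 4 = 22. Reached multiple(s) of 5: 20 -> fragment 4 completed (4 total).
4 fragment(s) completed, covering template[0:20] (4 x 5 = 20). The next fragment, fragment 5, covers template[20:25], so it starts at position 20.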